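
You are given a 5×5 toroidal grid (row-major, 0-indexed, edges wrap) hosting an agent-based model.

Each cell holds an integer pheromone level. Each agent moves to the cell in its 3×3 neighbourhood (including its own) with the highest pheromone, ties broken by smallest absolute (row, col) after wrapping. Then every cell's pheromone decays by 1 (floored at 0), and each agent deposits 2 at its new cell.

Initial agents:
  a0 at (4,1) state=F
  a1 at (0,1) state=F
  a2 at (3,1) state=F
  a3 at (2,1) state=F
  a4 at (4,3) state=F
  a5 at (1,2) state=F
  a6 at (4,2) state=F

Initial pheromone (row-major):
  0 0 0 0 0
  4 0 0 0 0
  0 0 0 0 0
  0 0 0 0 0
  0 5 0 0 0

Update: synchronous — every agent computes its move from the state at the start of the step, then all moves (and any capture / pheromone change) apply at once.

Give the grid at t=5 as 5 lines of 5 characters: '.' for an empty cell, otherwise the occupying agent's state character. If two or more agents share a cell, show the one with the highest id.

t=1: a0@(4,1) a1@(4,1) a2@(4,1) a3@(1,0) a4@(0,2) a5@(0,1) a6@(4,1) | pheromone: 0 2 2 0 0 / 5 0 0 0 0 / 0 0 0 0 0 / 0 0 0 0 0 / 0 12 0 0 0
t=2: a0@(4,1) a1@(4,1) a2@(4,1) a3@(1,0) a4@(4,1) a5@(4,1) a6@(4,1) | pheromone: 0 1 1 0 0 / 6 0 0 0 0 / 0 0 0 0 0 / 0 0 0 0 0 / 0 23 0 0 0
t=3: a0@(4,1) a1@(4,1) a2@(4,1) a3@(1,0) a4@(4,1) a5@(4,1) a6@(4,1) | pheromone: 0 0 0 0 0 / 7 0 0 0 0 / 0 0 0 0 0 / 0 0 0 0 0 / 0 34 0 0 0
t=4: a0@(4,1) a1@(4,1) a2@(4,1) a3@(1,0) a4@(4,1) a5@(4,1) a6@(4,1) | pheromone: 0 0 0 0 0 / 8 0 0 0 0 / 0 0 0 0 0 / 0 0 0 0 0 / 0 45 0 0 0
t=5: a0@(4,1) a1@(4,1) a2@(4,1) a3@(1,0) a4@(4,1) a5@(4,1) a6@(4,1) | pheromone: 0 0 0 0 0 / 9 0 0 0 0 / 0 0 0 0 0 / 0 0 0 0 0 / 0 56 0 0 0

.....
F....
.....
.....
.F...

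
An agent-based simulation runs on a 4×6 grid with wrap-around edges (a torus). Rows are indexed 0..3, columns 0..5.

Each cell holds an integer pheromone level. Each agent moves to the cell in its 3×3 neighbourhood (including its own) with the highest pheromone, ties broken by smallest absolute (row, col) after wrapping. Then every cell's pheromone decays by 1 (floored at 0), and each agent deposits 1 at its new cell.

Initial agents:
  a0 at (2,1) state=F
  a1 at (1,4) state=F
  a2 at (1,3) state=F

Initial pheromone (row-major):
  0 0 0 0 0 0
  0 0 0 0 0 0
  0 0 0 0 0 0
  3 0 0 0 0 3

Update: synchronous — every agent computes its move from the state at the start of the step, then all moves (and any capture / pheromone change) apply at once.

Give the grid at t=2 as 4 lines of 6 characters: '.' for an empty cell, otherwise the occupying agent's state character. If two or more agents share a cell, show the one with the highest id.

t=1: a0@(3,0) a1@(0,3) a2@(0,2) | pheromone: 0 0 1 1 0 0 / 0 0 0 0 0 0 / 0 0 0 0 0 0 / 3 0 0 0 0 2
t=2: a0@(3,0) a1@(0,2) a2@(0,2) | pheromone: 0 0 2 0 0 0 / 0 0 0 0 0 0 / 0 0 0 0 0 0 / 3 0 0 0 0 1

..F...
......
......
F.....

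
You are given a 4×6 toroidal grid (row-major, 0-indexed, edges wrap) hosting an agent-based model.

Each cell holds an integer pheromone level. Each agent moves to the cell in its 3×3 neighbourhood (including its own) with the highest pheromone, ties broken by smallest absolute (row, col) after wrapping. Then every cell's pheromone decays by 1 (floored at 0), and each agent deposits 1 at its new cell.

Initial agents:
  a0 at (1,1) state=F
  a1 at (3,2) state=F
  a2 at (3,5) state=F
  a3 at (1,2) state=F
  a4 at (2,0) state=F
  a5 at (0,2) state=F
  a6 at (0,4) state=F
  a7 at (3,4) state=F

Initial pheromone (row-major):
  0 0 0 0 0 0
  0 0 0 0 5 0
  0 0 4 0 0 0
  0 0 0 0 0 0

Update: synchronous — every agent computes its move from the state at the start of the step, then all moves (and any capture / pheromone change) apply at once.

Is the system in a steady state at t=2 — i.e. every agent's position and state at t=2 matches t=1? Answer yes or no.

no

t=1: a0@(2,2) a1@(2,2) a2@(0,0) a3@(2,2) a4@(1,0) a5@(0,1) a6@(1,4) a7@(0,3) | pheromone: 1 1 0 1 0 0 / 1 0 0 0 5 0 / 0 0 6 0 0 0 / 0 0 0 0 0 0
t=2: a0@(2,2) a1@(2,2) a2@(0,0) a3@(2,2) a4@(0,0) a5@(0,0) a6@(1,4) a7@(1,4) | pheromone: 3 0 0 0 0 0 / 0 0 0 0 6 0 / 0 0 8 0 0 0 / 0 0 0 0 0 0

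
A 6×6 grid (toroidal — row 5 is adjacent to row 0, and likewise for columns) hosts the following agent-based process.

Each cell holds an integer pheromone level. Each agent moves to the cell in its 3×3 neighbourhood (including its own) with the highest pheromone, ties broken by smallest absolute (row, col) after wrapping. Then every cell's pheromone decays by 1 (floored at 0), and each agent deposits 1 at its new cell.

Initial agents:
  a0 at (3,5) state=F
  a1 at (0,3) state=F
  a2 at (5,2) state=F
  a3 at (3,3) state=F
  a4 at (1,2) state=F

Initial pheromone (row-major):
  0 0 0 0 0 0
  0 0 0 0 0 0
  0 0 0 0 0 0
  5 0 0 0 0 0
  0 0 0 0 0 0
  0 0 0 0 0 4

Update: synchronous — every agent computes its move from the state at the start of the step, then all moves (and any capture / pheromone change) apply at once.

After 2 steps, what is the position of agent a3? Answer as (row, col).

(2, 2)

t=1: a0@(3,0) a1@(0,2) a2@(0,1) a3@(2,2) a4@(0,1) | pheromone: 0 2 1 0 0 0 / 0 0 0 0 0 0 / 0 0 1 0 0 0 / 5 0 0 0 0 0 / 0 0 0 0 0 0 / 0 0 0 0 0 3
t=2: a0@(3,0) a1@(0,1) a2@(0,1) a3@(2,2) a4@(0,1) | pheromone: 0 4 0 0 0 0 / 0 0 0 0 0 0 / 0 0 1 0 0 0 / 5 0 0 0 0 0 / 0 0 0 0 0 0 / 0 0 0 0 0 2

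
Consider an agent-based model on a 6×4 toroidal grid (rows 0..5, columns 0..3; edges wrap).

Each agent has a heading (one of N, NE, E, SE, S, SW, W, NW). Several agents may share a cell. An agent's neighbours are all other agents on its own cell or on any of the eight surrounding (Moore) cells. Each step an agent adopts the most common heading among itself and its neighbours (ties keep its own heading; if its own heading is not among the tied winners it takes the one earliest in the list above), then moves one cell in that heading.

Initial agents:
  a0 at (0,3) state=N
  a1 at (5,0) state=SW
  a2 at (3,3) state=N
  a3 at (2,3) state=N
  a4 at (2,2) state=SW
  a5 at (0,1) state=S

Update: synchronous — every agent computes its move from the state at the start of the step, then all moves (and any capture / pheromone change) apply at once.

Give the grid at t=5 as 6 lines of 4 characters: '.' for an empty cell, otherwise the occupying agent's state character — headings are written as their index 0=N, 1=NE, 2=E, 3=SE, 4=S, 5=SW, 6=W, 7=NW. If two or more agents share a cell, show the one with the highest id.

t=1: a0@(5,3):N a1@(0,3):SW a2@(2,3):N a3@(1,3):N a4@(1,2):N a5@(1,1):S
t=2: a0@(4,3):N a1@(5,3):N a2@(1,3):N a3@(0,3):N a4@(0,2):N a5@(2,1):S
t=3: a0@(3,3):N a1@(4,3):N a2@(0,3):N a3@(5,3):N a4@(5,2):N a5@(3,1):S
t=4: a0@(2,3):N a1@(3,3):N a2@(5,3):N a3@(4,3):N a4@(4,2):N a5@(4,1):S
t=5: a0@(1,3):N a1@(2,3):N a2@(4,3):N a3@(3,3):N a4@(3,2):N a5@(5,1):S

....
...0
...0
..00
...0
.4..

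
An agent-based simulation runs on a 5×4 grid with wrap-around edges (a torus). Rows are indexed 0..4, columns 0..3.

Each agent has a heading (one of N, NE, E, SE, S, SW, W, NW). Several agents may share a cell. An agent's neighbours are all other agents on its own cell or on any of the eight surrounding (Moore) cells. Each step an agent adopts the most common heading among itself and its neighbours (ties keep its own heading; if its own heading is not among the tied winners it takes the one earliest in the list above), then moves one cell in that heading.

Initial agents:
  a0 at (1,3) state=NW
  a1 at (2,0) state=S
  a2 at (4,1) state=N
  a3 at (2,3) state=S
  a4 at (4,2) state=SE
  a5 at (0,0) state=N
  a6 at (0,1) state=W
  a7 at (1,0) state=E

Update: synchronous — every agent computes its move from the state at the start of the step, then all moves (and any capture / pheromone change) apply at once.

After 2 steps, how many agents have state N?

t=1: a0@(2,3):S a1@(3,0):S a2@(3,1):N a3@(3,3):S a4@(0,3):SE a5@(4,0):N a6@(4,1):N a7@(2,0):S
t=2: a0@(3,3):S a1@(4,0):S a2@(2,1):N a3@(4,3):S a4@(1,0):SE a5@(3,0):N a6@(3,1):N a7@(3,0):S

3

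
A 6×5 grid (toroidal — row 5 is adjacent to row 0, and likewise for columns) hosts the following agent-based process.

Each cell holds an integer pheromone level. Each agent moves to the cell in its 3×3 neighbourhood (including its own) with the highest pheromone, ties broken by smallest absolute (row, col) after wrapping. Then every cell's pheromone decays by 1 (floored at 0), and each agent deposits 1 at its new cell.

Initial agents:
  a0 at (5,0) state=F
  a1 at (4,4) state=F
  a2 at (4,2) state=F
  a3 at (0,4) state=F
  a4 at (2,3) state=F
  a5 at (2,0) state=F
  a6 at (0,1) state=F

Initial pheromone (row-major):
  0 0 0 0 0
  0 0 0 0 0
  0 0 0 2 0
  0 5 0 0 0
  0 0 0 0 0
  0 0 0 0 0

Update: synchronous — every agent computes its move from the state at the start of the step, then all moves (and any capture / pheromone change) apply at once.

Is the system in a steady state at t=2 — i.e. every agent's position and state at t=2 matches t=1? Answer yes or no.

t=1: a0@(0,0) a1@(3,0) a2@(3,1) a3@(0,0) a4@(2,3) a5@(3,1) a6@(0,0) | pheromone: 3 0 0 0 0 / 0 0 0 0 0 / 0 0 0 2 0 / 1 6 0 0 0 / 0 0 0 0 0 / 0 0 0 0 0
t=2: a0@(0,0) a1@(3,1) a2@(3,1) a3@(0,0) a4@(2,3) a5@(3,1) a6@(0,0) | pheromone: 5 0 0 0 0 / 0 0 0 0 0 / 0 0 0 2 0 / 0 8 0 0 0 / 0 0 0 0 0 / 0 0 0 0 0

no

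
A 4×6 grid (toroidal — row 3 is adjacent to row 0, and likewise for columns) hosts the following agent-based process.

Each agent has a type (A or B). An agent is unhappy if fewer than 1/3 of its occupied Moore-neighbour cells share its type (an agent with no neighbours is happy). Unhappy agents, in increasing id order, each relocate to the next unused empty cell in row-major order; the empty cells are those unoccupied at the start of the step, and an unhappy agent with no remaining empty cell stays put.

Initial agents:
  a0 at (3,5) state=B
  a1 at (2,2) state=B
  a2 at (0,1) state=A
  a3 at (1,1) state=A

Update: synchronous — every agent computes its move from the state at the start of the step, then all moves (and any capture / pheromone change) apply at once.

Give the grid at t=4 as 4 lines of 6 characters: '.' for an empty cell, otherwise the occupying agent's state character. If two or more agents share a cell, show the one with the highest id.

t=1: a0@(3,5):B a1@(0,0):B a2@(0,1):A a3@(1,1):A
t=2: (unchanged — steady state)

BA....
.A....
......
.....B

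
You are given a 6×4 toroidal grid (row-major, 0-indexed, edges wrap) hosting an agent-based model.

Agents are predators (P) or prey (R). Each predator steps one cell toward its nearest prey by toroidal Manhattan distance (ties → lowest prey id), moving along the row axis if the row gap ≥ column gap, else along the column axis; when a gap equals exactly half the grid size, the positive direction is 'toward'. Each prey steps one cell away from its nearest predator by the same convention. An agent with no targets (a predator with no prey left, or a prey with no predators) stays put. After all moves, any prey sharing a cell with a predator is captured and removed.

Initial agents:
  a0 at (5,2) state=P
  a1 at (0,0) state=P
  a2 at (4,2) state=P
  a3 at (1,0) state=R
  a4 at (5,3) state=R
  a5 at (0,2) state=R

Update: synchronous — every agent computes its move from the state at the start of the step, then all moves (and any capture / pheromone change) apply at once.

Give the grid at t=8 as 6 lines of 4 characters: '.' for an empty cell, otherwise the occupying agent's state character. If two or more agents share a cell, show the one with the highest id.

....
....
P..P
RR..
....
....

t=1: a0@(5,3):P a1@(1,0):P a2@(5,2):P a3@(2,0):R a4@(5,0):R a5@(1,2):R
t=2: a0@(5,0):P a1@(2,0):P a2@(5,3):P a3@(3,0):R a4@(5,1):R a5@(1,1):R
t=3: a0@(5,1):P a1@(3,0):P a2@(5,0):P a3@(4,0):R a4@(5,2):R a5@(0,1):R
t=4: a0@(5,2):P a1@(4,0):P a2@(4,0):P a3@(5,0):R a4@(5,3):R a5@(1,1):R
t=5: a0@(5,3):P a1@(5,0):P a2@(5,0):P a3@(0,0):R a5@(2,1):R
t=6: a0@(0,3):P a1@(0,0):P a2@(0,0):P a3@(1,0):R a5@(1,1):R
t=7: a0@(1,3):P a1@(1,0):P a2@(1,0):P a3@(2,0):R a5@(2,1):R
t=8: a0@(2,3):P a1@(2,0):P a2@(2,0):P a3@(3,0):R a5@(3,1):R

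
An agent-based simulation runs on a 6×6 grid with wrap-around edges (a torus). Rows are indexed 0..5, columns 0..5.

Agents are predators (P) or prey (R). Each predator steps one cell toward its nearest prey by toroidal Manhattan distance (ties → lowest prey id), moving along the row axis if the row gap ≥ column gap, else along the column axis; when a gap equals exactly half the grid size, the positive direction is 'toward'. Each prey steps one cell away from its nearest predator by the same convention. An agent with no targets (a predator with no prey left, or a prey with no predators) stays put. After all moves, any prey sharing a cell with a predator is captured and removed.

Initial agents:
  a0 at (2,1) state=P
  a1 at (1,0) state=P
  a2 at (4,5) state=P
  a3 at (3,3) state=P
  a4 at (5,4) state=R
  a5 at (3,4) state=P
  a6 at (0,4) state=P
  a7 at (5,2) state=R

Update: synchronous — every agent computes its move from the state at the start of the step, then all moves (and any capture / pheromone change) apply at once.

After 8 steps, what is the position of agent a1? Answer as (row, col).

(5, 2)

t=1: a0@(3,1):P a1@(0,0):P a2@(5,5):P a3@(4,3):P a5@(4,4):P a6@(5,4):P a7@(0,2):R
t=2: a0@(4,1):P a1@(0,1):P a2@(5,0):P a3@(5,3):P a5@(5,4):P a6@(5,3):P a7@(0,3):R
t=3: a0@(5,1):P a1@(0,2):P a2@(5,1):P a3@(0,3):P a5@(0,4):P a6@(0,3):P a7@(1,3):R
t=4: a0@(0,1):P a1@(1,2):P a2@(0,1):P a3@(1,3):P a5@(1,4):P a6@(1,3):P a7@(2,3):R
t=5: a0@(1,1):P a1@(2,2):P a2@(1,1):P a3@(2,3):P a5@(2,4):P a6@(2,3):P a7@(3,3):R
t=6: a0@(2,1):P a1@(3,2):P a2@(2,1):P a3@(3,3):P a5@(3,4):P a6@(3,3):P a7@(4,3):R
t=7: a0@(3,1):P a1@(4,2):P a2@(3,1):P a3@(4,3):P a5@(4,4):P a6@(4,3):P a7@(5,3):R
t=8: a0@(4,1):P a1@(5,2):P a2@(4,1):P a3@(5,3):P a5@(5,4):P a6@(5,3):P a7@(0,3):R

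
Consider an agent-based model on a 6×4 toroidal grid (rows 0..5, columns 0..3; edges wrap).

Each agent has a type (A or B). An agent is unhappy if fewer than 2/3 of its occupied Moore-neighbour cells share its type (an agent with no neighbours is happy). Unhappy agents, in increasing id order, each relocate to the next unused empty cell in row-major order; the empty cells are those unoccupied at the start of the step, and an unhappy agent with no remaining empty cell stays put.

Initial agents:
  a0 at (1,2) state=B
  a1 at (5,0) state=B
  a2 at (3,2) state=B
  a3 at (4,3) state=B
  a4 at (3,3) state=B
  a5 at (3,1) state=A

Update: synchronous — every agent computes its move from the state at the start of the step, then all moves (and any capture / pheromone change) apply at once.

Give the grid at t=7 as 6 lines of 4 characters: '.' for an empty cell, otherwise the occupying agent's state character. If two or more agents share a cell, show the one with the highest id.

t=1: a0@(1,2):B a1@(5,0):B a2@(3,2):B a3@(4,3):B a4@(3,3):B a5@(0,0):A
t=2: a0@(1,2):B a1@(0,1):B a2@(3,2):B a3@(4,3):B a4@(3,3):B a5@(0,2):A
t=3: a0@(0,0):B a1@(0,3):B a2@(3,2):B a3@(4,3):B a4@(3,3):B a5@(1,0):A
t=4: a0@(0,1):B a1@(0,2):B a2@(3,2):B a3@(4,3):B a4@(3,3):B a5@(1,1):A
t=5: a0@(0,0):B a1@(0,3):B a2@(3,2):B a3@(4,3):B a4@(3,3):B a5@(1,0):A
t=6: a0@(0,1):B a1@(0,2):B a2@(3,2):B a3@(4,3):B a4@(3,3):B a5@(1,1):A
t=7: a0@(0,0):B a1@(0,3):B a2@(3,2):B a3@(4,3):B a4@(3,3):B a5@(1,0):A

B..B
A...
....
..BB
...B
....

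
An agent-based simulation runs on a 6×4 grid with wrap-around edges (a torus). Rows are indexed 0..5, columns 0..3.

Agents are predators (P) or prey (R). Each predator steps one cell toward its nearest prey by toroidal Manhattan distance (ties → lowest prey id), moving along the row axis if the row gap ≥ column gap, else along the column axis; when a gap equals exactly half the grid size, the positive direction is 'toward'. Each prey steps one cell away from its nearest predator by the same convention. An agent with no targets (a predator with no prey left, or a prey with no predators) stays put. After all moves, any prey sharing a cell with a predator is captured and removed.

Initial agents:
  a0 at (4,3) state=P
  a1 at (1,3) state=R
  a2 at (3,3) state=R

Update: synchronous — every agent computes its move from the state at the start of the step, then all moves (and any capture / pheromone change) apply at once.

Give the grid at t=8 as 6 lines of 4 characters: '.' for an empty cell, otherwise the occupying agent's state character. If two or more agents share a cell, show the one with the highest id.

t=1: a0@(3,3):P a1@(0,3):R a2@(2,3):R
t=2: a0@(2,3):P a1@(5,3):R a2@(1,3):R
t=3: a0@(1,3):P a1@(4,3):R a2@(0,3):R
t=4: a0@(0,3):P a1@(3,3):R a2@(5,3):R
t=5: a0@(5,3):P a1@(2,3):R a2@(4,3):R
t=6: a0@(4,3):P a1@(1,3):R a2@(3,3):R
t=7: a0@(3,3):P a1@(0,3):R a2@(2,3):R
t=8: a0@(2,3):P a1@(5,3):R a2@(1,3):R

....
...R
...P
....
....
...R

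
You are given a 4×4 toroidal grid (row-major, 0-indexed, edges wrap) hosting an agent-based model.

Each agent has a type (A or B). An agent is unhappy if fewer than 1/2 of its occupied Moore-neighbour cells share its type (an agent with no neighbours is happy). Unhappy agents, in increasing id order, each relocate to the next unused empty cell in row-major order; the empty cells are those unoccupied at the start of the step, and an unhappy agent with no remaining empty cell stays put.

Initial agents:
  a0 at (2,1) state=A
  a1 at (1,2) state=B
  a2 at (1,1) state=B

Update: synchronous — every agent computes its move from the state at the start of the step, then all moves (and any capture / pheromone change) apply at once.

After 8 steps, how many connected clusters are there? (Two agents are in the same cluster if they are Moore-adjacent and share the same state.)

2

t=1: a0@(0,0):A a1@(1,2):B a2@(1,1):B
t=2: a0@(0,1):A a1@(1,2):B a2@(1,1):B
t=3: a0@(0,0):A a1@(1,2):B a2@(1,1):B
t=4: a0@(0,1):A a1@(1,2):B a2@(1,1):B
t=5: a0@(0,0):A a1@(1,2):B a2@(1,1):B
t=6: a0@(0,1):A a1@(1,2):B a2@(1,1):B
t=7: a0@(0,0):A a1@(1,2):B a2@(1,1):B
t=8: a0@(0,1):A a1@(1,2):B a2@(1,1):B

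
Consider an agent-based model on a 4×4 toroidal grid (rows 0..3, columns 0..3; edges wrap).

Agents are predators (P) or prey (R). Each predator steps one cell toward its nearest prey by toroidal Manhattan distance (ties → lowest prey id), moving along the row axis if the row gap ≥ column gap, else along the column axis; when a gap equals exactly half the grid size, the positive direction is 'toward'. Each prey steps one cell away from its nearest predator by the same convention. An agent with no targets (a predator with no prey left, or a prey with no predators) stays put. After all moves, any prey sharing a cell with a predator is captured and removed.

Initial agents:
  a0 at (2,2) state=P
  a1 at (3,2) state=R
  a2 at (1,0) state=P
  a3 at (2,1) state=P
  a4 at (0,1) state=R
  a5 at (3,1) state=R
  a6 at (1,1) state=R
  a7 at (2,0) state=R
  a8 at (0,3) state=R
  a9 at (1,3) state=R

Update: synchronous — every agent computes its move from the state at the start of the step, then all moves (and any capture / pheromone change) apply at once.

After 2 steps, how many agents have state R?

6

t=1: a0@(3,2):P a1@(0,2):R a2@(1,1):P a3@(3,1):P a5@(0,1):R a6@(1,2):R a7@(3,0):R a8@(3,3):R a9@(1,2):R
t=2: a0@(0,2):P a1@(1,2):R a2@(0,1):P a3@(0,1):P a5@(3,1):R a6@(1,3):R a7@(3,3):R a8@(3,0):R a9@(1,3):R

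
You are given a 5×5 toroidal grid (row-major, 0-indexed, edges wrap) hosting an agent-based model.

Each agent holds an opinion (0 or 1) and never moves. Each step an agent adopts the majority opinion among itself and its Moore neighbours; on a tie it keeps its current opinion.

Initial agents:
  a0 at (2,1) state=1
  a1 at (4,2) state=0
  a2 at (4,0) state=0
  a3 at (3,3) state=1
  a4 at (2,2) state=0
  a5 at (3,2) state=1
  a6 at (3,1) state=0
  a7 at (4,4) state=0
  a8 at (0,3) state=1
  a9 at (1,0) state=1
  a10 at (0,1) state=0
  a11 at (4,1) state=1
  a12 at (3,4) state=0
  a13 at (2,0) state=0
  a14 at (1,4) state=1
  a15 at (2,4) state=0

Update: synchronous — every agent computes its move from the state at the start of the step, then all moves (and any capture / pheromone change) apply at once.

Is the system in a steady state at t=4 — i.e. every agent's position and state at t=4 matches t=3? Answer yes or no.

no

t=1: a0@(2,1):1 a1@(4,2):1 a2@(4,0):0 a3@(3,3):0 a4@(2,2):1 a5@(3,2):1 a6@(3,1):0 a7@(4,4):0 a8@(0,3):1 a9@(1,0):1 a10@(0,1):0 a11@(4,1):0 a12@(3,4):0 a13@(2,0):0 a14@(1,4):1 a15@(2,4):0
t=2: a0@(2,1):1 a1@(4,2):0 a2@(4,0):0 a3@(3,3):0 a4@(2,2):1 a5@(3,2):1 a6@(3,1):0 a7@(4,4):0 a8@(0,3):1 a9@(1,0):1 a10@(0,1):0 a11@(4,1):0 a12@(3,4):0 a13@(2,0):0 a14@(1,4):1 a15@(2,4):0
t=3: a0@(2,1):1 a1@(4,2):0 a2@(4,0):0 a3@(3,3):0 a4@(2,2):1 a5@(3,2):0 a6@(3,1):0 a7@(4,4):0 a8@(0,3):1 a9@(1,0):1 a10@(0,1):0 a11@(4,1):0 a12@(3,4):0 a13@(2,0):0 a14@(1,4):1 a15@(2,4):0
t=4: a0@(2,1):1 a1@(4,2):0 a2@(4,0):0 a3@(3,3):0 a4@(2,2):0 a5@(3,2):0 a6@(3,1):0 a7@(4,4):0 a8@(0,3):1 a9@(1,0):1 a10@(0,1):0 a11@(4,1):0 a12@(3,4):0 a13@(2,0):0 a14@(1,4):1 a15@(2,4):0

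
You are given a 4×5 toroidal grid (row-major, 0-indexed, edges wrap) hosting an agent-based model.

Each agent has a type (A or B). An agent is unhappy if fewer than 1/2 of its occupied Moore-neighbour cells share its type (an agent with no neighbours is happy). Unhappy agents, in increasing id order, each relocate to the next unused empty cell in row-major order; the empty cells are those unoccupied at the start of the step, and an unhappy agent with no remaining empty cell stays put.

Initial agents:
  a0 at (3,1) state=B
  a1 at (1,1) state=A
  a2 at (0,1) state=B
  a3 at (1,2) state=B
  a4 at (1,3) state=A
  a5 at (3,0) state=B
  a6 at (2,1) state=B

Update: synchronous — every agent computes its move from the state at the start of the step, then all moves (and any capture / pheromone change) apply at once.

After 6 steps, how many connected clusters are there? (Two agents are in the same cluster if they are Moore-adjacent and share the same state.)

2

t=1: a0@(3,1):B a1@(0,0):A a2@(0,1):B a3@(1,2):B a4@(0,2):A a5@(3,0):B a6@(2,1):B
t=2: a0@(3,1):B a1@(0,3):A a2@(0,1):B a3@(1,2):B a4@(0,4):A a5@(3,0):B a6@(2,1):B
t=3: (unchanged — steady state)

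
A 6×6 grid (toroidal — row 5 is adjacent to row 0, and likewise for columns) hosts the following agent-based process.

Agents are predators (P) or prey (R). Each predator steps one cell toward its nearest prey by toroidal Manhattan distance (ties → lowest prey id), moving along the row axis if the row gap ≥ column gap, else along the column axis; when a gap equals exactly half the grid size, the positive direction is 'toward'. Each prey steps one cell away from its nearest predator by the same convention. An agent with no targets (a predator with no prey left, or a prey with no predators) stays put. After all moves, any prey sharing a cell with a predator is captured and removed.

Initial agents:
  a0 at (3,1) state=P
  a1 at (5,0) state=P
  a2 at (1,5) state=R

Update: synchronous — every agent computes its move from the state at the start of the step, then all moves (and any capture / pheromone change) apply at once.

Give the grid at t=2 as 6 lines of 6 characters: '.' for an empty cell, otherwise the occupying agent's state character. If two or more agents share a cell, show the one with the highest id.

......
P.....
P...R.
......
......
......

t=1: a0@(2,1):P a1@(0,0):P a2@(2,5):R
t=2: a0@(2,0):P a1@(1,0):P a2@(2,4):R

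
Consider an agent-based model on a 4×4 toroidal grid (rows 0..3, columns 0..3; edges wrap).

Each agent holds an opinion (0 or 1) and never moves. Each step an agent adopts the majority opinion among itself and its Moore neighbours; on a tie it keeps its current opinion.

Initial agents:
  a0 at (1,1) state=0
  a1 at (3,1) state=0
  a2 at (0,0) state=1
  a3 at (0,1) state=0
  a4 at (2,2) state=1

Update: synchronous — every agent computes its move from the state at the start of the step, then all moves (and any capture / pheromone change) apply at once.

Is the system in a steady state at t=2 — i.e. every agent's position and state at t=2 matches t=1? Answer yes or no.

t=1: a0@(1,1):0 a1@(3,1):0 a2@(0,0):0 a3@(0,1):0 a4@(2,2):0
t=2: (unchanged — steady state)

yes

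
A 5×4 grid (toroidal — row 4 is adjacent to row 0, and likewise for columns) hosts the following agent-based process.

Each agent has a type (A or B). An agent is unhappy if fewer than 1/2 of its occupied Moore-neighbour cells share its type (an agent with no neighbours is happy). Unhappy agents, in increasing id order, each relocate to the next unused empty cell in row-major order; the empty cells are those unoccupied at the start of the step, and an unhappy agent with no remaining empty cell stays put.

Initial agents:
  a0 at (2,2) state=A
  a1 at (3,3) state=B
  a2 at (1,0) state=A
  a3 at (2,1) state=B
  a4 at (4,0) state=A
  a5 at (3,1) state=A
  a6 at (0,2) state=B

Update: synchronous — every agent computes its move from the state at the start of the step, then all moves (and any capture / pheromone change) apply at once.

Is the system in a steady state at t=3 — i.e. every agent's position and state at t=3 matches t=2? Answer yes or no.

t=1: a0@(0,0):A a1@(0,1):B a2@(0,3):A a3@(1,1):B a4@(4,0):A a5@(3,1):A a6@(0,2):B
t=2: (unchanged — steady state)

yes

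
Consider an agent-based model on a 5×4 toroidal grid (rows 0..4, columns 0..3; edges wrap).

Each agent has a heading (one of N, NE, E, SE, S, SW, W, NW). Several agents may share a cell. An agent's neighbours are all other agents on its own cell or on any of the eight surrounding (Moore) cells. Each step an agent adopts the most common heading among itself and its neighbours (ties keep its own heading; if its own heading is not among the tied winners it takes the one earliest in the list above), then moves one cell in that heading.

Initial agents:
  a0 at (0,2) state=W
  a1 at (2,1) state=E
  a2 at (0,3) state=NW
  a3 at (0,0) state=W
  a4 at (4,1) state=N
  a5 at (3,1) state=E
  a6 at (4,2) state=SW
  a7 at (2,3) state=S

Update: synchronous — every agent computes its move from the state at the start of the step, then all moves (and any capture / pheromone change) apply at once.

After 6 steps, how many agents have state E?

t=1: a0@(0,1):W a1@(2,2):E a2@(0,2):W a3@(0,3):W a4@(4,0):W a5@(3,2):E a6@(0,1):SW a7@(3,3):S
t=2: a0@(0,0):W a1@(2,3):E a2@(0,1):W a3@(0,2):W a4@(4,3):W a5@(3,3):E a6@(0,0):W a7@(3,0):E
t=3: a0@(0,3):W a1@(2,0):E a2@(0,0):W a3@(0,1):W a4@(4,2):W a5@(3,0):E a6@(0,3):W a7@(3,1):E
t=4: a0@(0,2):W a1@(2,1):E a2@(0,3):W a3@(0,0):W a4@(4,1):W a5@(3,1):E a6@(0,2):W a7@(3,2):E
t=5: a0@(0,1):W a1@(2,2):E a2@(0,2):W a3@(0,3):W a4@(4,0):W a5@(3,2):E a6@(0,1):W a7@(3,3):E
t=6: a0@(0,0):W a1@(2,3):E a2@(0,1):W a3@(0,2):W a4@(4,3):W a5@(3,3):E a6@(0,0):W a7@(3,0):E

3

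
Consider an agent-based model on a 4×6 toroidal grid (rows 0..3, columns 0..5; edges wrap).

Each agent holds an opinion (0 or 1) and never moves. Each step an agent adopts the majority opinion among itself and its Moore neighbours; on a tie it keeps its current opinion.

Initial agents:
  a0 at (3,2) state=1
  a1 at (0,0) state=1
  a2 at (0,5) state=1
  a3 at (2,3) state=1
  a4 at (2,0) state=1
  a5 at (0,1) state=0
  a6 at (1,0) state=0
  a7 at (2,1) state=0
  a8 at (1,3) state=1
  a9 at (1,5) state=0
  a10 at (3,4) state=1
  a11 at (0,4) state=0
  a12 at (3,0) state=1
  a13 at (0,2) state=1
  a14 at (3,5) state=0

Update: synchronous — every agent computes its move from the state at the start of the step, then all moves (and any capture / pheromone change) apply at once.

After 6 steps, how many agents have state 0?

0

t=1: a0@(3,2):1 a1@(0,0):0 a2@(0,5):1 a3@(2,3):1 a4@(2,0):0 a5@(0,1):1 a6@(1,0):0 a7@(2,1):1 a8@(1,3):1 a9@(1,5):0 a10@(3,4):1 a11@(0,4):0 a12@(3,0):1 a13@(0,2):1 a14@(3,5):1
t=2: a0@(3,2):1 a1@(0,0):1 a2@(0,5):1 a3@(2,3):1 a4@(2,0):0 a5@(0,1):1 a6@(1,0):0 a7@(2,1):1 a8@(1,3):1 a9@(1,5):0 a10@(3,4):1 a11@(0,4):1 a12@(3,0):1 a13@(0,2):1 a14@(3,5):1
t=3: a0@(3,2):1 a1@(0,0):1 a2@(0,5):1 a3@(2,3):1 a4@(2,0):0 a5@(0,1):1 a6@(1,0):1 a7@(2,1):1 a8@(1,3):1 a9@(1,5):0 a10@(3,4):1 a11@(0,4):1 a12@(3,0):1 a13@(0,2):1 a14@(3,5):1
t=4: a0@(3,2):1 a1@(0,0):1 a2@(0,5):1 a3@(2,3):1 a4@(2,0):1 a5@(0,1):1 a6@(1,0):1 a7@(2,1):1 a8@(1,3):1 a9@(1,5):1 a10@(3,4):1 a11@(0,4):1 a12@(3,0):1 a13@(0,2):1 a14@(3,5):1
t=5: (unchanged — steady state)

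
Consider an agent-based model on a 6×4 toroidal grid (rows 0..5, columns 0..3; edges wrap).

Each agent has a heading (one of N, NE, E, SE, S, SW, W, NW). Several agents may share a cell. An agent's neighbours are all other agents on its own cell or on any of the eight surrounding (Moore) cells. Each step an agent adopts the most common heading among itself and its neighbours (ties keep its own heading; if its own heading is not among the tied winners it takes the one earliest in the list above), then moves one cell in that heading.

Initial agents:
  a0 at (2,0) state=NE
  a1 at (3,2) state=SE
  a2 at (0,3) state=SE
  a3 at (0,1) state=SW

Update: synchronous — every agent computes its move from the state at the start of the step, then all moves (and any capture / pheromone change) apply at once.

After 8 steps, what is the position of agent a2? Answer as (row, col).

t=1: a0@(1,1):NE a1@(4,3):SE a2@(1,0):SE a3@(1,0):SW
t=2: a0@(0,2):NE a1@(5,0):SE a2@(2,1):SE a3@(2,3):SW
t=3: a0@(5,3):NE a1@(0,1):SE a2@(3,2):SE a3@(3,2):SW
t=4: a0@(4,0):NE a1@(1,2):SE a2@(4,3):SE a3@(4,1):SW
t=5: a0@(3,1):NE a1@(2,3):SE a2@(5,0):SE a3@(5,0):SW
t=6: a0@(2,2):NE a1@(3,0):SE a2@(0,1):SE a3@(0,3):SW
t=7: a0@(1,3):NE a1@(4,1):SE a2@(1,2):SE a3@(1,2):SW
t=8: a0@(0,0):NE a1@(5,2):SE a2@(2,3):SE a3@(2,1):SW

(2, 3)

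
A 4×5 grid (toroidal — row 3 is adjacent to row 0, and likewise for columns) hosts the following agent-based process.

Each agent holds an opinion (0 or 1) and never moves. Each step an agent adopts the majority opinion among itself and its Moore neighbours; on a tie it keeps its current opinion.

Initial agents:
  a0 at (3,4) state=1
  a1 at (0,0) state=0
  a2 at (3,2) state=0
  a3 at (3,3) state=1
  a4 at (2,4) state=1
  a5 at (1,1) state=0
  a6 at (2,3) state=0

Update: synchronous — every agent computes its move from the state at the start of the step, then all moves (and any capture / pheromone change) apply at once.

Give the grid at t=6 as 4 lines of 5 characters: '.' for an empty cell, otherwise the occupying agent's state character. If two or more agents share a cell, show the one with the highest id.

0....
.0...
...11
..111

t=1: a0@(3,4):1 a1@(0,0):0 a2@(3,2):0 a3@(3,3):1 a4@(2,4):1 a5@(1,1):0 a6@(2,3):1
t=2: a0@(3,4):1 a1@(0,0):0 a2@(3,2):1 a3@(3,3):1 a4@(2,4):1 a5@(1,1):0 a6@(2,3):1
t=3: (unchanged — steady state)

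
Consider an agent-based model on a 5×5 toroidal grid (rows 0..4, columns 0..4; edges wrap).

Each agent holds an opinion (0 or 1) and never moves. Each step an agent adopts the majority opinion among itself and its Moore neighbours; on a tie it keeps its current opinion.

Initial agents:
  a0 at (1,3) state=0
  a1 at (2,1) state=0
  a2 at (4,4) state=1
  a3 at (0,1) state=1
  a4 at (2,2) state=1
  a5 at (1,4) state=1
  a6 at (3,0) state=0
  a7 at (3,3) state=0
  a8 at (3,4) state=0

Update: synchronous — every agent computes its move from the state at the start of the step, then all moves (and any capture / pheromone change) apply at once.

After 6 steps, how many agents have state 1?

3

t=1: a0@(1,3):1 a1@(2,1):0 a2@(4,4):0 a3@(0,1):1 a4@(2,2):0 a5@(1,4):1 a6@(3,0):0 a7@(3,3):0 a8@(3,4):0
t=2: (unchanged — steady state)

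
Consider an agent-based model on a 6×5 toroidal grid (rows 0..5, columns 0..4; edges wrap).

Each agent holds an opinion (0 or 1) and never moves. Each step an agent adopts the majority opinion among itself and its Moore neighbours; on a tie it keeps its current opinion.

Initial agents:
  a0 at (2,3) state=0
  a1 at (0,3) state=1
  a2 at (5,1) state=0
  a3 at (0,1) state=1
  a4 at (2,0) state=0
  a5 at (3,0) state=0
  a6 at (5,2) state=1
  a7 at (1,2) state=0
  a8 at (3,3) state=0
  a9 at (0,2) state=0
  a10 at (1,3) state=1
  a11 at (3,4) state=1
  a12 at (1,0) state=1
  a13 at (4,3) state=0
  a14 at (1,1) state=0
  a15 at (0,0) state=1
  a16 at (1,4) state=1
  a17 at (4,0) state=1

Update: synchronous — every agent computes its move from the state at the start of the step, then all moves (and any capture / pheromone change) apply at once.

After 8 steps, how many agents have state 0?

6

t=1: a0@(2,3):0 a1@(0,3):1 a2@(5,1):1 a3@(0,1):1 a4@(2,0):0 a5@(3,0):0 a6@(5,2):1 a7@(1,2):0 a8@(3,3):0 a9@(0,2):0 a10@(1,3):1 a11@(3,4):0 a12@(1,0):1 a13@(4,3):0 a14@(1,1):0 a15@(0,0):1 a16@(1,4):1 a17@(4,0):1
t=2: a0@(2,3):0 a1@(0,3):1 a2@(5,1):1 a3@(0,1):1 a4@(2,0):0 a5@(3,0):0 a6@(5,2):1 a7@(1,2):0 a8@(3,3):0 a9@(0,2):1 a10@(1,3):1 a11@(3,4):0 a12@(1,0):1 a13@(4,3):0 a14@(1,1):0 a15@(0,0):1 a16@(1,4):1 a17@(4,0):1
t=3: a0@(2,3):0 a1@(0,3):1 a2@(5,1):1 a3@(0,1):1 a4@(2,0):0 a5@(3,0):0 a6@(5,2):1 a7@(1,2):1 a8@(3,3):0 a9@(0,2):1 a10@(1,3):1 a11@(3,4):0 a12@(1,0):1 a13@(4,3):0 a14@(1,1):1 a15@(0,0):1 a16@(1,4):1 a17@(4,0):1
t=4: (unchanged — steady state)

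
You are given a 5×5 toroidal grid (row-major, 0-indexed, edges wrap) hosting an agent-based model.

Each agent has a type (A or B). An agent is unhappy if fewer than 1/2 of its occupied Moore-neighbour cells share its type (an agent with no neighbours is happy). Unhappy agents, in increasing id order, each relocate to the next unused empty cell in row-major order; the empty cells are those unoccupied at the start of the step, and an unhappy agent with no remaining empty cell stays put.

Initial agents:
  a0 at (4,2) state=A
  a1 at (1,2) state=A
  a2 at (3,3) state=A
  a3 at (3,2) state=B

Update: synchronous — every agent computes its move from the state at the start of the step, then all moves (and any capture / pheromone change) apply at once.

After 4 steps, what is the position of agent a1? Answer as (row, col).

t=1: a0@(4,2):A a1@(1,2):A a2@(3,3):A a3@(0,0):B
t=2: (unchanged — steady state)

(1, 2)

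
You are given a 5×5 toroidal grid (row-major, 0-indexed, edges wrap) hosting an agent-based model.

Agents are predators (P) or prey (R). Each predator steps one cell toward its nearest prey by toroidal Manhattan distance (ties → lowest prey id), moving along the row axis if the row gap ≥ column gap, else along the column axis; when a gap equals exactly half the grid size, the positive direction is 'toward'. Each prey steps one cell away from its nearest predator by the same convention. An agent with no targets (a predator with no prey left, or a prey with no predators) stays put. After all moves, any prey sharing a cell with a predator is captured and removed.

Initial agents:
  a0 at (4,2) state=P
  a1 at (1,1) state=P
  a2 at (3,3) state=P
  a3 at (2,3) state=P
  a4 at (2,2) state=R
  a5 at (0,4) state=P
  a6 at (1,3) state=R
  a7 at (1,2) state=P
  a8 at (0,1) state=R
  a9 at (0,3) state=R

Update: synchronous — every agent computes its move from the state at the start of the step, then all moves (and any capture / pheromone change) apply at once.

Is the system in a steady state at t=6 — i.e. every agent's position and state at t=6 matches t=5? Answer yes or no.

t=1: a0@(3,2):P a1@(0,1):P a2@(2,3):P a3@(2,2):P a4@(2,1):R a5@(0,3):P a7@(2,2):P a8@(4,1):R a9@(0,2):R
t=2: a0@(2,2):P a1@(4,1):P a2@(2,2):P a3@(2,1):P a4@(2,0):R a5@(0,2):P a7@(2,1):P a8@(3,1):R a9@(0,3):R
t=3: a0@(2,1):P a1@(3,1):P a2@(2,1):P a3@(2,0):P a4@(2,4):R a5@(0,3):P a7@(2,0):P a9@(0,4):R
t=4: a0@(2,0):P a1@(3,0):P a2@(2,0):P a3@(2,4):P a4@(2,3):R a5@(0,4):P a7@(2,4):P a9@(0,0):R
t=5: a0@(2,4):P a1@(4,0):P a2@(2,4):P a3@(2,3):P a4@(2,2):R a5@(0,0):P a7@(2,3):P a9@(0,1):R
t=6: a0@(2,3):P a1@(0,0):P a2@(2,3):P a3@(2,2):P a4@(2,1):R a5@(0,1):P a7@(2,2):P a9@(0,2):R

no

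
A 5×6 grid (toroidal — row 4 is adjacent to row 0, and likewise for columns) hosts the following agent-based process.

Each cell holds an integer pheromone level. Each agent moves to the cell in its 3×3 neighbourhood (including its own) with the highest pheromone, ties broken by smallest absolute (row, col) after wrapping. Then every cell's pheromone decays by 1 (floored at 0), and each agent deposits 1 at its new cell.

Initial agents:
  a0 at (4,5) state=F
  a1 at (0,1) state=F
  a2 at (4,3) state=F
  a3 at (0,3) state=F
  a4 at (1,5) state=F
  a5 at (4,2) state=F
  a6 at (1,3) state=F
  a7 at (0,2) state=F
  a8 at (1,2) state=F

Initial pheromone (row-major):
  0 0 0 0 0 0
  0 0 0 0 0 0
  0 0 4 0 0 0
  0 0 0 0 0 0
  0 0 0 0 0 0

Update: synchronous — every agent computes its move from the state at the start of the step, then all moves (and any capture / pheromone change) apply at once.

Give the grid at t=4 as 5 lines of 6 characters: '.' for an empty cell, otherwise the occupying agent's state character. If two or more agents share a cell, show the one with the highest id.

t=1: a0@(0,0) a1@(0,0) a2@(0,2) a3@(0,2) a4@(0,0) a5@(0,1) a6@(2,2) a7@(0,1) a8@(2,2) | pheromone: 3 2 2 0 0 0 / 0 0 0 0 0 0 / 0 0 5 0 0 0 / 0 0 0 0 0 0 / 0 0 0 0 0 0
t=2: a0@(0,0) a1@(0,0) a2@(0,1) a3@(0,1) a4@(0,0) a5@(0,0) a6@(2,2) a7@(0,0) a8@(2,2) | pheromone: 7 3 1 0 0 0 / 0 0 0 0 0 0 / 0 0 6 0 0 0 / 0 0 0 0 0 0 / 0 0 0 0 0 0
t=3: a0@(0,0) a1@(0,0) a2@(0,0) a3@(0,0) a4@(0,0) a5@(0,0) a6@(2,2) a7@(0,0) a8@(2,2) | pheromone: 13 2 0 0 0 0 / 0 0 0 0 0 0 / 0 0 7 0 0 0 / 0 0 0 0 0 0 / 0 0 0 0 0 0
t=4: a0@(0,0) a1@(0,0) a2@(0,0) a3@(0,0) a4@(0,0) a5@(0,0) a6@(2,2) a7@(0,0) a8@(2,2) | pheromone: 19 1 0 0 0 0 / 0 0 0 0 0 0 / 0 0 8 0 0 0 / 0 0 0 0 0 0 / 0 0 0 0 0 0

F.....
......
..F...
......
......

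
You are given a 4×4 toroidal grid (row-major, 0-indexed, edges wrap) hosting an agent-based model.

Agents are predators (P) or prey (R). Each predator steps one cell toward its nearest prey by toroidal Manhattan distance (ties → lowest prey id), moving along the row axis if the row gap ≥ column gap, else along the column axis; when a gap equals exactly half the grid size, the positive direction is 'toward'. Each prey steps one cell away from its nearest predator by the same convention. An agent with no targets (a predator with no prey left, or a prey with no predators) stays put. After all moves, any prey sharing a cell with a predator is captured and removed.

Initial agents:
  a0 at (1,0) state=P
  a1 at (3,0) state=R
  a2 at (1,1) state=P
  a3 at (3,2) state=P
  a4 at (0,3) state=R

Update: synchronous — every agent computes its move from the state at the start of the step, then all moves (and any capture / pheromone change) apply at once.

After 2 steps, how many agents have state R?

t=1: a0@(2,0):P a2@(2,1):P a3@(3,3):P
t=2: (unchanged — steady state)

0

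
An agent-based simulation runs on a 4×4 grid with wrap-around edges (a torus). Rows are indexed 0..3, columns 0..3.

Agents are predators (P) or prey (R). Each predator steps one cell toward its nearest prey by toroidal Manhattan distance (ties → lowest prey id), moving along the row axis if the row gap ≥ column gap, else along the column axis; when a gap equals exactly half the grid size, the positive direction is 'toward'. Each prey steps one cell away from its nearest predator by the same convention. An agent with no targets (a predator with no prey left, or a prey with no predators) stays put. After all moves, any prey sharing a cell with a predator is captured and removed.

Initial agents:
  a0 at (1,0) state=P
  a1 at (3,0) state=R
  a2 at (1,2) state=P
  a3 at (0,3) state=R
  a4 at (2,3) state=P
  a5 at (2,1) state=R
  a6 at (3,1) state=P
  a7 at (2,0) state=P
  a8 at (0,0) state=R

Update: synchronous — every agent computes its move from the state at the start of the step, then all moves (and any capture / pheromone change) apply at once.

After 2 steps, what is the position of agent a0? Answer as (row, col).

t=1: a0@(0,0):P a2@(0,2):P a4@(3,3):P a5@(1,1):R a6@(3,0):P a7@(3,0):P
t=2: a0@(1,0):P a2@(1,2):P a4@(0,3):P a5@(2,1):R a6@(0,0):P a7@(0,0):P

(1, 0)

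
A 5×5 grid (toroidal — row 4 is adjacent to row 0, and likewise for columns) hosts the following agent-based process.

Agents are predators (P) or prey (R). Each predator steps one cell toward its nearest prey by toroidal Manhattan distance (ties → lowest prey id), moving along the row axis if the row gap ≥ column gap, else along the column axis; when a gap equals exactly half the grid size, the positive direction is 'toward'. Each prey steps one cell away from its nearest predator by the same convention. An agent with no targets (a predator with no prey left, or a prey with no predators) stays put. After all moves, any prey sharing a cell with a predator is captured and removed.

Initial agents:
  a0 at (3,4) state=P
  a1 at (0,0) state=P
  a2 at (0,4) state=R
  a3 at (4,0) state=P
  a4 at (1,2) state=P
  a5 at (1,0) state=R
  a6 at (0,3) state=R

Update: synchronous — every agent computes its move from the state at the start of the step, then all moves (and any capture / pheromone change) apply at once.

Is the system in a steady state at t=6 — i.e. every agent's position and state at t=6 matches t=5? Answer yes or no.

t=1: a0@(4,4):P a1@(0,4):P a2@(0,3):R a3@(0,0):P a4@(1,1):P a5@(2,0):R a6@(0,2):R
t=2: a0@(0,4):P a1@(0,3):P a2@(0,2):R a3@(0,4):P a4@(2,1):P a5@(3,0):R a6@(0,1):R
t=3: a0@(0,3):P a1@(0,2):P a2@(0,1):R a3@(0,3):P a4@(3,1):P a5@(4,0):R
t=4: a0@(0,2):P a1@(0,1):P a2@(0,0):R a3@(0,2):P a4@(4,1):P a5@(0,0):R
t=5: a0@(0,1):P a1@(0,0):P a2@(0,4):R a3@(0,1):P a4@(0,1):P a5@(0,4):R
t=6: a0@(0,0):P a1@(0,4):P a2@(0,3):R a3@(0,0):P a4@(0,0):P a5@(0,3):R

no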